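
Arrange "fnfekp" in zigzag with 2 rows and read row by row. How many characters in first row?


Zigzag "fnfekp" into 2 rows:
Placing characters:
  'f' => row 0
  'n' => row 1
  'f' => row 0
  'e' => row 1
  'k' => row 0
  'p' => row 1
Rows:
  Row 0: "ffk"
  Row 1: "nep"
First row length: 3

3


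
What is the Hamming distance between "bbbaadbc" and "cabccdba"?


Comparing "bbbaadbc" and "cabccdba" position by position:
  Position 0: 'b' vs 'c' => differ
  Position 1: 'b' vs 'a' => differ
  Position 2: 'b' vs 'b' => same
  Position 3: 'a' vs 'c' => differ
  Position 4: 'a' vs 'c' => differ
  Position 5: 'd' vs 'd' => same
  Position 6: 'b' vs 'b' => same
  Position 7: 'c' vs 'a' => differ
Total differences (Hamming distance): 5

5


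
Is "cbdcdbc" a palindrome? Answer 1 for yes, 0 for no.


Input: cbdcdbc
Reversed: cbdcdbc
  Compare pos 0 ('c') with pos 6 ('c'): match
  Compare pos 1 ('b') with pos 5 ('b'): match
  Compare pos 2 ('d') with pos 4 ('d'): match
Result: palindrome

1


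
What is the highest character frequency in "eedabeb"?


Input: eedabeb
Character counts:
  'a': 1
  'b': 2
  'd': 1
  'e': 3
Maximum frequency: 3

3


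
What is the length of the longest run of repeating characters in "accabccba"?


Input: "accabccba"
Scanning for longest run:
  Position 1 ('c'): new char, reset run to 1
  Position 2 ('c'): continues run of 'c', length=2
  Position 3 ('a'): new char, reset run to 1
  Position 4 ('b'): new char, reset run to 1
  Position 5 ('c'): new char, reset run to 1
  Position 6 ('c'): continues run of 'c', length=2
  Position 7 ('b'): new char, reset run to 1
  Position 8 ('a'): new char, reset run to 1
Longest run: 'c' with length 2

2


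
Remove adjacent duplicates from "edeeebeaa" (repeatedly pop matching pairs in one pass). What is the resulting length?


Input: edeeebeaa
Stack-based adjacent duplicate removal:
  Read 'e': push. Stack: e
  Read 'd': push. Stack: ed
  Read 'e': push. Stack: ede
  Read 'e': matches stack top 'e' => pop. Stack: ed
  Read 'e': push. Stack: ede
  Read 'b': push. Stack: edeb
  Read 'e': push. Stack: edebe
  Read 'a': push. Stack: edebea
  Read 'a': matches stack top 'a' => pop. Stack: edebe
Final stack: "edebe" (length 5)

5


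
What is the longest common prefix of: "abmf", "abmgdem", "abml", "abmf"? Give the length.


Words: abmf, abmgdem, abml, abmf
  Position 0: all 'a' => match
  Position 1: all 'b' => match
  Position 2: all 'm' => match
  Position 3: ('f', 'g', 'l', 'f') => mismatch, stop
LCP = "abm" (length 3)

3


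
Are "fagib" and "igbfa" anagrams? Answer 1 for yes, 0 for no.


Strings: "fagib", "igbfa"
Sorted first:  abfgi
Sorted second: abfgi
Sorted forms match => anagrams

1


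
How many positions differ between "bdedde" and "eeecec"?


Comparing "bdedde" and "eeecec" position by position:
  Position 0: 'b' vs 'e' => DIFFER
  Position 1: 'd' vs 'e' => DIFFER
  Position 2: 'e' vs 'e' => same
  Position 3: 'd' vs 'c' => DIFFER
  Position 4: 'd' vs 'e' => DIFFER
  Position 5: 'e' vs 'c' => DIFFER
Positions that differ: 5

5


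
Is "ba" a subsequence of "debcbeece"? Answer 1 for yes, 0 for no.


Check if "ba" is a subsequence of "debcbeece"
Greedy scan:
  Position 0 ('d'): no match needed
  Position 1 ('e'): no match needed
  Position 2 ('b'): matches sub[0] = 'b'
  Position 3 ('c'): no match needed
  Position 4 ('b'): no match needed
  Position 5 ('e'): no match needed
  Position 6 ('e'): no match needed
  Position 7 ('c'): no match needed
  Position 8 ('e'): no match needed
Only matched 1/2 characters => not a subsequence

0


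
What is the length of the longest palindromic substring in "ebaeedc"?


Input: "ebaeedc"
Checking substrings for palindromes:
  [3:5] "ee" (len 2) => palindrome
Longest palindromic substring: "ee" with length 2

2


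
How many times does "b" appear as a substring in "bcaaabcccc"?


Searching for "b" in "bcaaabcccc"
Scanning each position:
  Position 0: "b" => MATCH
  Position 1: "c" => no
  Position 2: "a" => no
  Position 3: "a" => no
  Position 4: "a" => no
  Position 5: "b" => MATCH
  Position 6: "c" => no
  Position 7: "c" => no
  Position 8: "c" => no
  Position 9: "c" => no
Total occurrences: 2

2


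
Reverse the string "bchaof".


Input: bchaof
Reading characters right to left:
  Position 5: 'f'
  Position 4: 'o'
  Position 3: 'a'
  Position 2: 'h'
  Position 1: 'c'
  Position 0: 'b'
Reversed: foahcb

foahcb


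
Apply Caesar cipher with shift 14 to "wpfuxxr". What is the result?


Caesar cipher: shift "wpfuxxr" by 14
  'w' (pos 22) + 14 = pos 10 = 'k'
  'p' (pos 15) + 14 = pos 3 = 'd'
  'f' (pos 5) + 14 = pos 19 = 't'
  'u' (pos 20) + 14 = pos 8 = 'i'
  'x' (pos 23) + 14 = pos 11 = 'l'
  'x' (pos 23) + 14 = pos 11 = 'l'
  'r' (pos 17) + 14 = pos 5 = 'f'
Result: kdtillf

kdtillf


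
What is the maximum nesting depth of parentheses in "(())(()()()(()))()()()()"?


Input: "(())(()()()(()))()()()()"
Tracking depth:
  Position 0 '(': depth becomes 1
  Position 1 '(': depth becomes 2
  Position 2 ')': depth becomes 1
  Position 3 ')': depth becomes 0
  Position 4 '(': depth becomes 1
  Position 5 '(': depth becomes 2
  Position 6 ')': depth becomes 1
  Position 7 '(': depth becomes 2
  Position 8 ')': depth becomes 1
  Position 9 '(': depth becomes 2
  Position 10 ')': depth becomes 1
  Position 11 '(': depth becomes 2
  Position 12 '(': depth becomes 3
  Position 13 ')': depth becomes 2
  Position 14 ')': depth becomes 1
  Position 15 ')': depth becomes 0
  Position 16 '(': depth becomes 1
  Position 17 ')': depth becomes 0
  Position 18 '(': depth becomes 1
  Position 19 ')': depth becomes 0
  Position 20 '(': depth becomes 1
  Position 21 ')': depth becomes 0
  Position 22 '(': depth becomes 1
  Position 23 ')': depth becomes 0
Maximum depth reached: 3

3


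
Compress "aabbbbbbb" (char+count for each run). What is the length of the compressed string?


Input: aabbbbbbb
Runs:
  'a' x 2 => "a2"
  'b' x 7 => "b7"
Compressed: "a2b7"
Compressed length: 4

4


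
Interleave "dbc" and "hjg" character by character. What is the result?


Interleaving "dbc" and "hjg":
  Position 0: 'd' from first, 'h' from second => "dh"
  Position 1: 'b' from first, 'j' from second => "bj"
  Position 2: 'c' from first, 'g' from second => "cg"
Result: dhbjcg

dhbjcg


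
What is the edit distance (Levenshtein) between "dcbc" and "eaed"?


Computing edit distance: "dcbc" -> "eaed"
DP table:
           e    a    e    d
      0    1    2    3    4
  d   1    1    2    3    3
  c   2    2    2    3    4
  b   3    3    3    3    4
  c   4    4    4    4    4
Edit distance = dp[4][4] = 4

4


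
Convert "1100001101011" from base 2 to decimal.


Input: "1100001101011" in base 2
Positional expansion:
  Digit '1' (value 1) x 2^12 = 4096
  Digit '1' (value 1) x 2^11 = 2048
  Digit '0' (value 0) x 2^10 = 0
  Digit '0' (value 0) x 2^9 = 0
  Digit '0' (value 0) x 2^8 = 0
  Digit '0' (value 0) x 2^7 = 0
  Digit '1' (value 1) x 2^6 = 64
  Digit '1' (value 1) x 2^5 = 32
  Digit '0' (value 0) x 2^4 = 0
  Digit '1' (value 1) x 2^3 = 8
  Digit '0' (value 0) x 2^2 = 0
  Digit '1' (value 1) x 2^1 = 2
  Digit '1' (value 1) x 2^0 = 1
Sum = 6251

6251


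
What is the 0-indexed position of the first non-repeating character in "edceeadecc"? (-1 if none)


Input: edceeadecc
Character frequencies:
  'a': 1
  'c': 3
  'd': 2
  'e': 4
Scanning left to right for freq == 1:
  Position 0 ('e'): freq=4, skip
  Position 1 ('d'): freq=2, skip
  Position 2 ('c'): freq=3, skip
  Position 3 ('e'): freq=4, skip
  Position 4 ('e'): freq=4, skip
  Position 5 ('a'): unique! => answer = 5

5


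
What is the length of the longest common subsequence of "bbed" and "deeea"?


LCS of "bbed" and "deeea"
DP table:
           d    e    e    e    a
      0    0    0    0    0    0
  b   0    0    0    0    0    0
  b   0    0    0    0    0    0
  e   0    0    1    1    1    1
  d   0    1    1    1    1    1
LCS length = dp[4][5] = 1

1


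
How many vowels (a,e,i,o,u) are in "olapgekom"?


Input: olapgekom
Checking each character:
  'o' at position 0: vowel (running total: 1)
  'l' at position 1: consonant
  'a' at position 2: vowel (running total: 2)
  'p' at position 3: consonant
  'g' at position 4: consonant
  'e' at position 5: vowel (running total: 3)
  'k' at position 6: consonant
  'o' at position 7: vowel (running total: 4)
  'm' at position 8: consonant
Total vowels: 4

4


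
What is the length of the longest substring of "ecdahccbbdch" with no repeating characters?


Input: "ecdahccbbdch"
Sliding window (track last position of each char):
  Position 0 ('e'): window [0,0] length 1 -- new best
  Position 1 ('c'): window [0,1] length 2 -- new best
  Position 2 ('d'): window [0,2] length 3 -- new best
  Position 3 ('a'): window [0,3] length 4 -- new best
  Position 4 ('h'): window [0,4] length 5 -- new best
  Position 5 ('c'): repeat (last at 1), move window start to 2
  Position 5 ('c'): window [2,5] length 4
  Position 6 ('c'): repeat (last at 5), move window start to 6
  Position 6 ('c'): window [6,6] length 1
  Position 7 ('b'): window [6,7] length 2
  Position 8 ('b'): repeat (last at 7), move window start to 8
  Position 8 ('b'): window [8,8] length 1
  Position 9 ('d'): window [8,9] length 2
  Position 10 ('c'): window [8,10] length 3
  Position 11 ('h'): window [8,11] length 4
Longest substring with no repeats: "ecdah" with length 5

5


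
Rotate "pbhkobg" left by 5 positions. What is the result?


Input: "pbhkobg", rotate left by 5
First 5 characters: "pbhko"
Remaining characters: "bg"
Concatenate remaining + first: "bg" + "pbhko" = "bgpbhko"

bgpbhko


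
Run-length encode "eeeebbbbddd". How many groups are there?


Input: eeeebbbbddd
Scanning for consecutive runs:
  Group 1: 'e' x 4 (positions 0-3)
  Group 2: 'b' x 4 (positions 4-7)
  Group 3: 'd' x 3 (positions 8-10)
Total groups: 3

3


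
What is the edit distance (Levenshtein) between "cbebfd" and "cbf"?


Computing edit distance: "cbebfd" -> "cbf"
DP table:
           c    b    f
      0    1    2    3
  c   1    0    1    2
  b   2    1    0    1
  e   3    2    1    1
  b   4    3    2    2
  f   5    4    3    2
  d   6    5    4    3
Edit distance = dp[6][3] = 3

3


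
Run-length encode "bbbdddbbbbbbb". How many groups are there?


Input: bbbdddbbbbbbb
Scanning for consecutive runs:
  Group 1: 'b' x 3 (positions 0-2)
  Group 2: 'd' x 3 (positions 3-5)
  Group 3: 'b' x 7 (positions 6-12)
Total groups: 3

3


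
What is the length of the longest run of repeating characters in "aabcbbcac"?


Input: "aabcbbcac"
Scanning for longest run:
  Position 1 ('a'): continues run of 'a', length=2
  Position 2 ('b'): new char, reset run to 1
  Position 3 ('c'): new char, reset run to 1
  Position 4 ('b'): new char, reset run to 1
  Position 5 ('b'): continues run of 'b', length=2
  Position 6 ('c'): new char, reset run to 1
  Position 7 ('a'): new char, reset run to 1
  Position 8 ('c'): new char, reset run to 1
Longest run: 'a' with length 2

2


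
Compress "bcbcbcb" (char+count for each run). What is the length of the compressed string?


Input: bcbcbcb
Runs:
  'b' x 1 => "b1"
  'c' x 1 => "c1"
  'b' x 1 => "b1"
  'c' x 1 => "c1"
  'b' x 1 => "b1"
  'c' x 1 => "c1"
  'b' x 1 => "b1"
Compressed: "b1c1b1c1b1c1b1"
Compressed length: 14

14


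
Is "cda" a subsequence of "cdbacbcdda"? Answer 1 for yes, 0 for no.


Check if "cda" is a subsequence of "cdbacbcdda"
Greedy scan:
  Position 0 ('c'): matches sub[0] = 'c'
  Position 1 ('d'): matches sub[1] = 'd'
  Position 2 ('b'): no match needed
  Position 3 ('a'): matches sub[2] = 'a'
  Position 4 ('c'): no match needed
  Position 5 ('b'): no match needed
  Position 6 ('c'): no match needed
  Position 7 ('d'): no match needed
  Position 8 ('d'): no match needed
  Position 9 ('a'): no match needed
All 3 characters matched => is a subsequence

1


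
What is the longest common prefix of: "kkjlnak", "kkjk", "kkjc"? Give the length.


Words: kkjlnak, kkjk, kkjc
  Position 0: all 'k' => match
  Position 1: all 'k' => match
  Position 2: all 'j' => match
  Position 3: ('l', 'k', 'c') => mismatch, stop
LCP = "kkj" (length 3)

3


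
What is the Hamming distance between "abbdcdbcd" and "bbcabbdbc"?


Comparing "abbdcdbcd" and "bbcabbdbc" position by position:
  Position 0: 'a' vs 'b' => differ
  Position 1: 'b' vs 'b' => same
  Position 2: 'b' vs 'c' => differ
  Position 3: 'd' vs 'a' => differ
  Position 4: 'c' vs 'b' => differ
  Position 5: 'd' vs 'b' => differ
  Position 6: 'b' vs 'd' => differ
  Position 7: 'c' vs 'b' => differ
  Position 8: 'd' vs 'c' => differ
Total differences (Hamming distance): 8

8


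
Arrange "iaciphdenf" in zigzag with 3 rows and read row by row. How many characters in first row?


Zigzag "iaciphdenf" into 3 rows:
Placing characters:
  'i' => row 0
  'a' => row 1
  'c' => row 2
  'i' => row 1
  'p' => row 0
  'h' => row 1
  'd' => row 2
  'e' => row 1
  'n' => row 0
  'f' => row 1
Rows:
  Row 0: "ipn"
  Row 1: "aihef"
  Row 2: "cd"
First row length: 3

3


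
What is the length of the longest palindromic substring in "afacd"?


Input: "afacd"
Checking substrings for palindromes:
  [0:3] "afa" (len 3) => palindrome
Longest palindromic substring: "afa" with length 3

3


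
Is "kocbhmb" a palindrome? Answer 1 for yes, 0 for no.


Input: kocbhmb
Reversed: bmhbcok
  Compare pos 0 ('k') with pos 6 ('b'): MISMATCH
  Compare pos 1 ('o') with pos 5 ('m'): MISMATCH
  Compare pos 2 ('c') with pos 4 ('h'): MISMATCH
Result: not a palindrome

0


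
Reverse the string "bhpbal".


Input: bhpbal
Reading characters right to left:
  Position 5: 'l'
  Position 4: 'a'
  Position 3: 'b'
  Position 2: 'p'
  Position 1: 'h'
  Position 0: 'b'
Reversed: labphb

labphb


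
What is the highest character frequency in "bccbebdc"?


Input: bccbebdc
Character counts:
  'b': 3
  'c': 3
  'd': 1
  'e': 1
Maximum frequency: 3

3


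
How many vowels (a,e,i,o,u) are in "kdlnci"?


Input: kdlnci
Checking each character:
  'k' at position 0: consonant
  'd' at position 1: consonant
  'l' at position 2: consonant
  'n' at position 3: consonant
  'c' at position 4: consonant
  'i' at position 5: vowel (running total: 1)
Total vowels: 1

1


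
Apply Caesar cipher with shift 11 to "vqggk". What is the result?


Caesar cipher: shift "vqggk" by 11
  'v' (pos 21) + 11 = pos 6 = 'g'
  'q' (pos 16) + 11 = pos 1 = 'b'
  'g' (pos 6) + 11 = pos 17 = 'r'
  'g' (pos 6) + 11 = pos 17 = 'r'
  'k' (pos 10) + 11 = pos 21 = 'v'
Result: gbrrv

gbrrv


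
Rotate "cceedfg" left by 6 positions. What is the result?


Input: "cceedfg", rotate left by 6
First 6 characters: "cceedf"
Remaining characters: "g"
Concatenate remaining + first: "g" + "cceedf" = "gcceedf"

gcceedf


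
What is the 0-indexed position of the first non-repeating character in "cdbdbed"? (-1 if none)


Input: cdbdbed
Character frequencies:
  'b': 2
  'c': 1
  'd': 3
  'e': 1
Scanning left to right for freq == 1:
  Position 0 ('c'): unique! => answer = 0

0


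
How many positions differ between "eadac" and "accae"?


Comparing "eadac" and "accae" position by position:
  Position 0: 'e' vs 'a' => DIFFER
  Position 1: 'a' vs 'c' => DIFFER
  Position 2: 'd' vs 'c' => DIFFER
  Position 3: 'a' vs 'a' => same
  Position 4: 'c' vs 'e' => DIFFER
Positions that differ: 4

4


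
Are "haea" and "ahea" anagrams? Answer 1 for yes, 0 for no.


Strings: "haea", "ahea"
Sorted first:  aaeh
Sorted second: aaeh
Sorted forms match => anagrams

1


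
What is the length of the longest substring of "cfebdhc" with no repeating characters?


Input: "cfebdhc"
Sliding window (track last position of each char):
  Position 0 ('c'): window [0,0] length 1 -- new best
  Position 1 ('f'): window [0,1] length 2 -- new best
  Position 2 ('e'): window [0,2] length 3 -- new best
  Position 3 ('b'): window [0,3] length 4 -- new best
  Position 4 ('d'): window [0,4] length 5 -- new best
  Position 5 ('h'): window [0,5] length 6 -- new best
  Position 6 ('c'): repeat (last at 0), move window start to 1
  Position 6 ('c'): window [1,6] length 6
Longest substring with no repeats: "cfebdh" with length 6

6


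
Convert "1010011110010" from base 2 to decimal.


Input: "1010011110010" in base 2
Positional expansion:
  Digit '1' (value 1) x 2^12 = 4096
  Digit '0' (value 0) x 2^11 = 0
  Digit '1' (value 1) x 2^10 = 1024
  Digit '0' (value 0) x 2^9 = 0
  Digit '0' (value 0) x 2^8 = 0
  Digit '1' (value 1) x 2^7 = 128
  Digit '1' (value 1) x 2^6 = 64
  Digit '1' (value 1) x 2^5 = 32
  Digit '1' (value 1) x 2^4 = 16
  Digit '0' (value 0) x 2^3 = 0
  Digit '0' (value 0) x 2^2 = 0
  Digit '1' (value 1) x 2^1 = 2
  Digit '0' (value 0) x 2^0 = 0
Sum = 5362

5362


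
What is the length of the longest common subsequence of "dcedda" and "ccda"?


LCS of "dcedda" and "ccda"
DP table:
           c    c    d    a
      0    0    0    0    0
  d   0    0    0    1    1
  c   0    1    1    1    1
  e   0    1    1    1    1
  d   0    1    1    2    2
  d   0    1    1    2    2
  a   0    1    1    2    3
LCS length = dp[6][4] = 3

3


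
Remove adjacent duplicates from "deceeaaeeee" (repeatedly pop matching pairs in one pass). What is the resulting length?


Input: deceeaaeeee
Stack-based adjacent duplicate removal:
  Read 'd': push. Stack: d
  Read 'e': push. Stack: de
  Read 'c': push. Stack: dec
  Read 'e': push. Stack: dece
  Read 'e': matches stack top 'e' => pop. Stack: dec
  Read 'a': push. Stack: deca
  Read 'a': matches stack top 'a' => pop. Stack: dec
  Read 'e': push. Stack: dece
  Read 'e': matches stack top 'e' => pop. Stack: dec
  Read 'e': push. Stack: dece
  Read 'e': matches stack top 'e' => pop. Stack: dec
Final stack: "dec" (length 3)

3


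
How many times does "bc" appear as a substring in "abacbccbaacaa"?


Searching for "bc" in "abacbccbaacaa"
Scanning each position:
  Position 0: "ab" => no
  Position 1: "ba" => no
  Position 2: "ac" => no
  Position 3: "cb" => no
  Position 4: "bc" => MATCH
  Position 5: "cc" => no
  Position 6: "cb" => no
  Position 7: "ba" => no
  Position 8: "aa" => no
  Position 9: "ac" => no
  Position 10: "ca" => no
  Position 11: "aa" => no
Total occurrences: 1

1


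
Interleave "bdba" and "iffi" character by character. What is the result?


Interleaving "bdba" and "iffi":
  Position 0: 'b' from first, 'i' from second => "bi"
  Position 1: 'd' from first, 'f' from second => "df"
  Position 2: 'b' from first, 'f' from second => "bf"
  Position 3: 'a' from first, 'i' from second => "ai"
Result: bidfbfai

bidfbfai


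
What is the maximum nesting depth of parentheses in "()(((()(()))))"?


Input: "()(((()(()))))"
Tracking depth:
  Position 0 '(': depth becomes 1
  Position 1 ')': depth becomes 0
  Position 2 '(': depth becomes 1
  Position 3 '(': depth becomes 2
  Position 4 '(': depth becomes 3
  Position 5 '(': depth becomes 4
  Position 6 ')': depth becomes 3
  Position 7 '(': depth becomes 4
  Position 8 '(': depth becomes 5
  Position 9 ')': depth becomes 4
  Position 10 ')': depth becomes 3
  Position 11 ')': depth becomes 2
  Position 12 ')': depth becomes 1
  Position 13 ')': depth becomes 0
Maximum depth reached: 5

5


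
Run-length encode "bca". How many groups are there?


Input: bca
Scanning for consecutive runs:
  Group 1: 'b' x 1 (positions 0-0)
  Group 2: 'c' x 1 (positions 1-1)
  Group 3: 'a' x 1 (positions 2-2)
Total groups: 3

3


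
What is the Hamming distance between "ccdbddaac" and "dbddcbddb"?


Comparing "ccdbddaac" and "dbddcbddb" position by position:
  Position 0: 'c' vs 'd' => differ
  Position 1: 'c' vs 'b' => differ
  Position 2: 'd' vs 'd' => same
  Position 3: 'b' vs 'd' => differ
  Position 4: 'd' vs 'c' => differ
  Position 5: 'd' vs 'b' => differ
  Position 6: 'a' vs 'd' => differ
  Position 7: 'a' vs 'd' => differ
  Position 8: 'c' vs 'b' => differ
Total differences (Hamming distance): 8

8


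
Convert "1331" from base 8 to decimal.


Input: "1331" in base 8
Positional expansion:
  Digit '1' (value 1) x 8^3 = 512
  Digit '3' (value 3) x 8^2 = 192
  Digit '3' (value 3) x 8^1 = 24
  Digit '1' (value 1) x 8^0 = 1
Sum = 729

729


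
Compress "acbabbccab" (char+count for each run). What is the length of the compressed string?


Input: acbabbccab
Runs:
  'a' x 1 => "a1"
  'c' x 1 => "c1"
  'b' x 1 => "b1"
  'a' x 1 => "a1"
  'b' x 2 => "b2"
  'c' x 2 => "c2"
  'a' x 1 => "a1"
  'b' x 1 => "b1"
Compressed: "a1c1b1a1b2c2a1b1"
Compressed length: 16

16


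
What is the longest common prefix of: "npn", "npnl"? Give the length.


Words: npn, npnl
  Position 0: all 'n' => match
  Position 1: all 'p' => match
  Position 2: all 'n' => match
LCP = "npn" (length 3)

3


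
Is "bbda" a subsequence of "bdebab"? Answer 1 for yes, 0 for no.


Check if "bbda" is a subsequence of "bdebab"
Greedy scan:
  Position 0 ('b'): matches sub[0] = 'b'
  Position 1 ('d'): no match needed
  Position 2 ('e'): no match needed
  Position 3 ('b'): matches sub[1] = 'b'
  Position 4 ('a'): no match needed
  Position 5 ('b'): no match needed
Only matched 2/4 characters => not a subsequence

0


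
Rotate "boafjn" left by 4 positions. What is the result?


Input: "boafjn", rotate left by 4
First 4 characters: "boaf"
Remaining characters: "jn"
Concatenate remaining + first: "jn" + "boaf" = "jnboaf"

jnboaf


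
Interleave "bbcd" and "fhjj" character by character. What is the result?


Interleaving "bbcd" and "fhjj":
  Position 0: 'b' from first, 'f' from second => "bf"
  Position 1: 'b' from first, 'h' from second => "bh"
  Position 2: 'c' from first, 'j' from second => "cj"
  Position 3: 'd' from first, 'j' from second => "dj"
Result: bfbhcjdj

bfbhcjdj


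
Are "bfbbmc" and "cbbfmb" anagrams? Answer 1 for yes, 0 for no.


Strings: "bfbbmc", "cbbfmb"
Sorted first:  bbbcfm
Sorted second: bbbcfm
Sorted forms match => anagrams

1


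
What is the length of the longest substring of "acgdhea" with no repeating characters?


Input: "acgdhea"
Sliding window (track last position of each char):
  Position 0 ('a'): window [0,0] length 1 -- new best
  Position 1 ('c'): window [0,1] length 2 -- new best
  Position 2 ('g'): window [0,2] length 3 -- new best
  Position 3 ('d'): window [0,3] length 4 -- new best
  Position 4 ('h'): window [0,4] length 5 -- new best
  Position 5 ('e'): window [0,5] length 6 -- new best
  Position 6 ('a'): repeat (last at 0), move window start to 1
  Position 6 ('a'): window [1,6] length 6
Longest substring with no repeats: "acgdhe" with length 6

6


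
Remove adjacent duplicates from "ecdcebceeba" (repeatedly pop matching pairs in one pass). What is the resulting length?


Input: ecdcebceeba
Stack-based adjacent duplicate removal:
  Read 'e': push. Stack: e
  Read 'c': push. Stack: ec
  Read 'd': push. Stack: ecd
  Read 'c': push. Stack: ecdc
  Read 'e': push. Stack: ecdce
  Read 'b': push. Stack: ecdceb
  Read 'c': push. Stack: ecdcebc
  Read 'e': push. Stack: ecdcebce
  Read 'e': matches stack top 'e' => pop. Stack: ecdcebc
  Read 'b': push. Stack: ecdcebcb
  Read 'a': push. Stack: ecdcebcba
Final stack: "ecdcebcba" (length 9)

9


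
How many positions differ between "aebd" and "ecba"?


Comparing "aebd" and "ecba" position by position:
  Position 0: 'a' vs 'e' => DIFFER
  Position 1: 'e' vs 'c' => DIFFER
  Position 2: 'b' vs 'b' => same
  Position 3: 'd' vs 'a' => DIFFER
Positions that differ: 3

3


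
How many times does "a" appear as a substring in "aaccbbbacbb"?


Searching for "a" in "aaccbbbacbb"
Scanning each position:
  Position 0: "a" => MATCH
  Position 1: "a" => MATCH
  Position 2: "c" => no
  Position 3: "c" => no
  Position 4: "b" => no
  Position 5: "b" => no
  Position 6: "b" => no
  Position 7: "a" => MATCH
  Position 8: "c" => no
  Position 9: "b" => no
  Position 10: "b" => no
Total occurrences: 3

3


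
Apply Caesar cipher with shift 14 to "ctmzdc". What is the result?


Caesar cipher: shift "ctmzdc" by 14
  'c' (pos 2) + 14 = pos 16 = 'q'
  't' (pos 19) + 14 = pos 7 = 'h'
  'm' (pos 12) + 14 = pos 0 = 'a'
  'z' (pos 25) + 14 = pos 13 = 'n'
  'd' (pos 3) + 14 = pos 17 = 'r'
  'c' (pos 2) + 14 = pos 16 = 'q'
Result: qhanrq

qhanrq


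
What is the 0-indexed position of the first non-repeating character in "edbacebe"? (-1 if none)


Input: edbacebe
Character frequencies:
  'a': 1
  'b': 2
  'c': 1
  'd': 1
  'e': 3
Scanning left to right for freq == 1:
  Position 0 ('e'): freq=3, skip
  Position 1 ('d'): unique! => answer = 1

1


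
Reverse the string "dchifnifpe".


Input: dchifnifpe
Reading characters right to left:
  Position 9: 'e'
  Position 8: 'p'
  Position 7: 'f'
  Position 6: 'i'
  Position 5: 'n'
  Position 4: 'f'
  Position 3: 'i'
  Position 2: 'h'
  Position 1: 'c'
  Position 0: 'd'
Reversed: epfinfihcd

epfinfihcd


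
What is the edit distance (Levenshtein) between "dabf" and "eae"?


Computing edit distance: "dabf" -> "eae"
DP table:
           e    a    e
      0    1    2    3
  d   1    1    2    3
  a   2    2    1    2
  b   3    3    2    2
  f   4    4    3    3
Edit distance = dp[4][3] = 3

3


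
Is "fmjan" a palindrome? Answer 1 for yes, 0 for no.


Input: fmjan
Reversed: najmf
  Compare pos 0 ('f') with pos 4 ('n'): MISMATCH
  Compare pos 1 ('m') with pos 3 ('a'): MISMATCH
Result: not a palindrome

0


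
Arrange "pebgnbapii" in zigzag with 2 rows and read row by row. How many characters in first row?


Zigzag "pebgnbapii" into 2 rows:
Placing characters:
  'p' => row 0
  'e' => row 1
  'b' => row 0
  'g' => row 1
  'n' => row 0
  'b' => row 1
  'a' => row 0
  'p' => row 1
  'i' => row 0
  'i' => row 1
Rows:
  Row 0: "pbnai"
  Row 1: "egbpi"
First row length: 5

5


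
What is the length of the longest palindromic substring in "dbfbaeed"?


Input: "dbfbaeed"
Checking substrings for palindromes:
  [1:4] "bfb" (len 3) => palindrome
  [5:7] "ee" (len 2) => palindrome
Longest palindromic substring: "bfb" with length 3

3


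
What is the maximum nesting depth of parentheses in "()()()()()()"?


Input: "()()()()()()"
Tracking depth:
  Position 0 '(': depth becomes 1
  Position 1 ')': depth becomes 0
  Position 2 '(': depth becomes 1
  Position 3 ')': depth becomes 0
  Position 4 '(': depth becomes 1
  Position 5 ')': depth becomes 0
  Position 6 '(': depth becomes 1
  Position 7 ')': depth becomes 0
  Position 8 '(': depth becomes 1
  Position 9 ')': depth becomes 0
  Position 10 '(': depth becomes 1
  Position 11 ')': depth becomes 0
Maximum depth reached: 1

1


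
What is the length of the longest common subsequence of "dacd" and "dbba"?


LCS of "dacd" and "dbba"
DP table:
           d    b    b    a
      0    0    0    0    0
  d   0    1    1    1    1
  a   0    1    1    1    2
  c   0    1    1    1    2
  d   0    1    1    1    2
LCS length = dp[4][4] = 2

2


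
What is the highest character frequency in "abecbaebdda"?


Input: abecbaebdda
Character counts:
  'a': 3
  'b': 3
  'c': 1
  'd': 2
  'e': 2
Maximum frequency: 3

3


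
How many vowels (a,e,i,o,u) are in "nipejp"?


Input: nipejp
Checking each character:
  'n' at position 0: consonant
  'i' at position 1: vowel (running total: 1)
  'p' at position 2: consonant
  'e' at position 3: vowel (running total: 2)
  'j' at position 4: consonant
  'p' at position 5: consonant
Total vowels: 2

2


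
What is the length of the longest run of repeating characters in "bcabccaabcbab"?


Input: "bcabccaabcbab"
Scanning for longest run:
  Position 1 ('c'): new char, reset run to 1
  Position 2 ('a'): new char, reset run to 1
  Position 3 ('b'): new char, reset run to 1
  Position 4 ('c'): new char, reset run to 1
  Position 5 ('c'): continues run of 'c', length=2
  Position 6 ('a'): new char, reset run to 1
  Position 7 ('a'): continues run of 'a', length=2
  Position 8 ('b'): new char, reset run to 1
  Position 9 ('c'): new char, reset run to 1
  Position 10 ('b'): new char, reset run to 1
  Position 11 ('a'): new char, reset run to 1
  Position 12 ('b'): new char, reset run to 1
Longest run: 'c' with length 2

2


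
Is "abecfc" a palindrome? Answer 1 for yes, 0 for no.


Input: abecfc
Reversed: cfceba
  Compare pos 0 ('a') with pos 5 ('c'): MISMATCH
  Compare pos 1 ('b') with pos 4 ('f'): MISMATCH
  Compare pos 2 ('e') with pos 3 ('c'): MISMATCH
Result: not a palindrome

0


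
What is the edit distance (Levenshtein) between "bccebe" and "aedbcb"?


Computing edit distance: "bccebe" -> "aedbcb"
DP table:
           a    e    d    b    c    b
      0    1    2    3    4    5    6
  b   1    1    2    3    3    4    5
  c   2    2    2    3    4    3    4
  c   3    3    3    3    4    4    4
  e   4    4    3    4    4    5    5
  b   5    5    4    4    4    5    5
  e   6    6    5    5    5    5    6
Edit distance = dp[6][6] = 6

6


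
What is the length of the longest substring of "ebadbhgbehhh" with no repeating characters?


Input: "ebadbhgbehhh"
Sliding window (track last position of each char):
  Position 0 ('e'): window [0,0] length 1 -- new best
  Position 1 ('b'): window [0,1] length 2 -- new best
  Position 2 ('a'): window [0,2] length 3 -- new best
  Position 3 ('d'): window [0,3] length 4 -- new best
  Position 4 ('b'): repeat (last at 1), move window start to 2
  Position 4 ('b'): window [2,4] length 3
  Position 5 ('h'): window [2,5] length 4
  Position 6 ('g'): window [2,6] length 5 -- new best
  Position 7 ('b'): repeat (last at 4), move window start to 5
  Position 7 ('b'): window [5,7] length 3
  Position 8 ('e'): window [5,8] length 4
  Position 9 ('h'): repeat (last at 5), move window start to 6
  Position 9 ('h'): window [6,9] length 4
  Position 10 ('h'): repeat (last at 9), move window start to 10
  Position 10 ('h'): window [10,10] length 1
  Position 11 ('h'): repeat (last at 10), move window start to 11
  Position 11 ('h'): window [11,11] length 1
Longest substring with no repeats: "adbhg" with length 5

5


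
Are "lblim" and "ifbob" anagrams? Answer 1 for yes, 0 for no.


Strings: "lblim", "ifbob"
Sorted first:  billm
Sorted second: bbfio
Differ at position 1: 'i' vs 'b' => not anagrams

0


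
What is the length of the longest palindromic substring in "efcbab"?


Input: "efcbab"
Checking substrings for palindromes:
  [3:6] "bab" (len 3) => palindrome
Longest palindromic substring: "bab" with length 3

3


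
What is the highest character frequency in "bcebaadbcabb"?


Input: bcebaadbcabb
Character counts:
  'a': 3
  'b': 5
  'c': 2
  'd': 1
  'e': 1
Maximum frequency: 5

5


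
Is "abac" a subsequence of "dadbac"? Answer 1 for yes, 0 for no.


Check if "abac" is a subsequence of "dadbac"
Greedy scan:
  Position 0 ('d'): no match needed
  Position 1 ('a'): matches sub[0] = 'a'
  Position 2 ('d'): no match needed
  Position 3 ('b'): matches sub[1] = 'b'
  Position 4 ('a'): matches sub[2] = 'a'
  Position 5 ('c'): matches sub[3] = 'c'
All 4 characters matched => is a subsequence

1


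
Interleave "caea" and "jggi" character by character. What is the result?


Interleaving "caea" and "jggi":
  Position 0: 'c' from first, 'j' from second => "cj"
  Position 1: 'a' from first, 'g' from second => "ag"
  Position 2: 'e' from first, 'g' from second => "eg"
  Position 3: 'a' from first, 'i' from second => "ai"
Result: cjagegai

cjagegai


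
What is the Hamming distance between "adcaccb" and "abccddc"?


Comparing "adcaccb" and "abccddc" position by position:
  Position 0: 'a' vs 'a' => same
  Position 1: 'd' vs 'b' => differ
  Position 2: 'c' vs 'c' => same
  Position 3: 'a' vs 'c' => differ
  Position 4: 'c' vs 'd' => differ
  Position 5: 'c' vs 'd' => differ
  Position 6: 'b' vs 'c' => differ
Total differences (Hamming distance): 5

5


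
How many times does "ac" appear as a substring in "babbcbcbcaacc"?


Searching for "ac" in "babbcbcbcaacc"
Scanning each position:
  Position 0: "ba" => no
  Position 1: "ab" => no
  Position 2: "bb" => no
  Position 3: "bc" => no
  Position 4: "cb" => no
  Position 5: "bc" => no
  Position 6: "cb" => no
  Position 7: "bc" => no
  Position 8: "ca" => no
  Position 9: "aa" => no
  Position 10: "ac" => MATCH
  Position 11: "cc" => no
Total occurrences: 1

1


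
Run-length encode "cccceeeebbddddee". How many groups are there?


Input: cccceeeebbddddee
Scanning for consecutive runs:
  Group 1: 'c' x 4 (positions 0-3)
  Group 2: 'e' x 4 (positions 4-7)
  Group 3: 'b' x 2 (positions 8-9)
  Group 4: 'd' x 4 (positions 10-13)
  Group 5: 'e' x 2 (positions 14-15)
Total groups: 5

5


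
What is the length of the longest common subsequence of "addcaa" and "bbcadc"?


LCS of "addcaa" and "bbcadc"
DP table:
           b    b    c    a    d    c
      0    0    0    0    0    0    0
  a   0    0    0    0    1    1    1
  d   0    0    0    0    1    2    2
  d   0    0    0    0    1    2    2
  c   0    0    0    1    1    2    3
  a   0    0    0    1    2    2    3
  a   0    0    0    1    2    2    3
LCS length = dp[6][6] = 3

3


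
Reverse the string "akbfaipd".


Input: akbfaipd
Reading characters right to left:
  Position 7: 'd'
  Position 6: 'p'
  Position 5: 'i'
  Position 4: 'a'
  Position 3: 'f'
  Position 2: 'b'
  Position 1: 'k'
  Position 0: 'a'
Reversed: dpiafbka

dpiafbka


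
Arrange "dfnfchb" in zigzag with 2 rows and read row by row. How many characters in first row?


Zigzag "dfnfchb" into 2 rows:
Placing characters:
  'd' => row 0
  'f' => row 1
  'n' => row 0
  'f' => row 1
  'c' => row 0
  'h' => row 1
  'b' => row 0
Rows:
  Row 0: "dncb"
  Row 1: "ffh"
First row length: 4

4


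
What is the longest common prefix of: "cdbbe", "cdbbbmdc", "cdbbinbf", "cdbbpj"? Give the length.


Words: cdbbe, cdbbbmdc, cdbbinbf, cdbbpj
  Position 0: all 'c' => match
  Position 1: all 'd' => match
  Position 2: all 'b' => match
  Position 3: all 'b' => match
  Position 4: ('e', 'b', 'i', 'p') => mismatch, stop
LCP = "cdbb" (length 4)

4


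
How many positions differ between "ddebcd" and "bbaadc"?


Comparing "ddebcd" and "bbaadc" position by position:
  Position 0: 'd' vs 'b' => DIFFER
  Position 1: 'd' vs 'b' => DIFFER
  Position 2: 'e' vs 'a' => DIFFER
  Position 3: 'b' vs 'a' => DIFFER
  Position 4: 'c' vs 'd' => DIFFER
  Position 5: 'd' vs 'c' => DIFFER
Positions that differ: 6

6


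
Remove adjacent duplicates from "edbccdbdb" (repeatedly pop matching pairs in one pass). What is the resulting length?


Input: edbccdbdb
Stack-based adjacent duplicate removal:
  Read 'e': push. Stack: e
  Read 'd': push. Stack: ed
  Read 'b': push. Stack: edb
  Read 'c': push. Stack: edbc
  Read 'c': matches stack top 'c' => pop. Stack: edb
  Read 'd': push. Stack: edbd
  Read 'b': push. Stack: edbdb
  Read 'd': push. Stack: edbdbd
  Read 'b': push. Stack: edbdbdb
Final stack: "edbdbdb" (length 7)

7


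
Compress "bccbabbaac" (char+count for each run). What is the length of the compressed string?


Input: bccbabbaac
Runs:
  'b' x 1 => "b1"
  'c' x 2 => "c2"
  'b' x 1 => "b1"
  'a' x 1 => "a1"
  'b' x 2 => "b2"
  'a' x 2 => "a2"
  'c' x 1 => "c1"
Compressed: "b1c2b1a1b2a2c1"
Compressed length: 14

14


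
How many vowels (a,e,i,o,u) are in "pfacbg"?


Input: pfacbg
Checking each character:
  'p' at position 0: consonant
  'f' at position 1: consonant
  'a' at position 2: vowel (running total: 1)
  'c' at position 3: consonant
  'b' at position 4: consonant
  'g' at position 5: consonant
Total vowels: 1

1


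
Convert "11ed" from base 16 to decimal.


Input: "11ed" in base 16
Positional expansion:
  Digit '1' (value 1) x 16^3 = 4096
  Digit '1' (value 1) x 16^2 = 256
  Digit 'e' (value 14) x 16^1 = 224
  Digit 'd' (value 13) x 16^0 = 13
Sum = 4589

4589


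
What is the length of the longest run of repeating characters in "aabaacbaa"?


Input: "aabaacbaa"
Scanning for longest run:
  Position 1 ('a'): continues run of 'a', length=2
  Position 2 ('b'): new char, reset run to 1
  Position 3 ('a'): new char, reset run to 1
  Position 4 ('a'): continues run of 'a', length=2
  Position 5 ('c'): new char, reset run to 1
  Position 6 ('b'): new char, reset run to 1
  Position 7 ('a'): new char, reset run to 1
  Position 8 ('a'): continues run of 'a', length=2
Longest run: 'a' with length 2

2


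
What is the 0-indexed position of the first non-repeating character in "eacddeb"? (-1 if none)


Input: eacddeb
Character frequencies:
  'a': 1
  'b': 1
  'c': 1
  'd': 2
  'e': 2
Scanning left to right for freq == 1:
  Position 0 ('e'): freq=2, skip
  Position 1 ('a'): unique! => answer = 1

1


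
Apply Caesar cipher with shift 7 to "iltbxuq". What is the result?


Caesar cipher: shift "iltbxuq" by 7
  'i' (pos 8) + 7 = pos 15 = 'p'
  'l' (pos 11) + 7 = pos 18 = 's'
  't' (pos 19) + 7 = pos 0 = 'a'
  'b' (pos 1) + 7 = pos 8 = 'i'
  'x' (pos 23) + 7 = pos 4 = 'e'
  'u' (pos 20) + 7 = pos 1 = 'b'
  'q' (pos 16) + 7 = pos 23 = 'x'
Result: psaiebx

psaiebx


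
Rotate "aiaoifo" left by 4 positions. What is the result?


Input: "aiaoifo", rotate left by 4
First 4 characters: "aiao"
Remaining characters: "ifo"
Concatenate remaining + first: "ifo" + "aiao" = "ifoaiao"

ifoaiao


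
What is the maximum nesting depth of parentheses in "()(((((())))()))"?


Input: "()(((((())))()))"
Tracking depth:
  Position 0 '(': depth becomes 1
  Position 1 ')': depth becomes 0
  Position 2 '(': depth becomes 1
  Position 3 '(': depth becomes 2
  Position 4 '(': depth becomes 3
  Position 5 '(': depth becomes 4
  Position 6 '(': depth becomes 5
  Position 7 '(': depth becomes 6
  Position 8 ')': depth becomes 5
  Position 9 ')': depth becomes 4
  Position 10 ')': depth becomes 3
  Position 11 ')': depth becomes 2
  Position 12 '(': depth becomes 3
  Position 13 ')': depth becomes 2
  Position 14 ')': depth becomes 1
  Position 15 ')': depth becomes 0
Maximum depth reached: 6

6


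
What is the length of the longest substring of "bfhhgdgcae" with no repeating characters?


Input: "bfhhgdgcae"
Sliding window (track last position of each char):
  Position 0 ('b'): window [0,0] length 1 -- new best
  Position 1 ('f'): window [0,1] length 2 -- new best
  Position 2 ('h'): window [0,2] length 3 -- new best
  Position 3 ('h'): repeat (last at 2), move window start to 3
  Position 3 ('h'): window [3,3] length 1
  Position 4 ('g'): window [3,4] length 2
  Position 5 ('d'): window [3,5] length 3
  Position 6 ('g'): repeat (last at 4), move window start to 5
  Position 6 ('g'): window [5,6] length 2
  Position 7 ('c'): window [5,7] length 3
  Position 8 ('a'): window [5,8] length 4 -- new best
  Position 9 ('e'): window [5,9] length 5 -- new best
Longest substring with no repeats: "dgcae" with length 5

5


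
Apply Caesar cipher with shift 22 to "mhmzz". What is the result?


Caesar cipher: shift "mhmzz" by 22
  'm' (pos 12) + 22 = pos 8 = 'i'
  'h' (pos 7) + 22 = pos 3 = 'd'
  'm' (pos 12) + 22 = pos 8 = 'i'
  'z' (pos 25) + 22 = pos 21 = 'v'
  'z' (pos 25) + 22 = pos 21 = 'v'
Result: idivv

idivv


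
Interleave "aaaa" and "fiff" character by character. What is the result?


Interleaving "aaaa" and "fiff":
  Position 0: 'a' from first, 'f' from second => "af"
  Position 1: 'a' from first, 'i' from second => "ai"
  Position 2: 'a' from first, 'f' from second => "af"
  Position 3: 'a' from first, 'f' from second => "af"
Result: afaiafaf

afaiafaf


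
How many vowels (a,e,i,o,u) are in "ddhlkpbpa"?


Input: ddhlkpbpa
Checking each character:
  'd' at position 0: consonant
  'd' at position 1: consonant
  'h' at position 2: consonant
  'l' at position 3: consonant
  'k' at position 4: consonant
  'p' at position 5: consonant
  'b' at position 6: consonant
  'p' at position 7: consonant
  'a' at position 8: vowel (running total: 1)
Total vowels: 1

1


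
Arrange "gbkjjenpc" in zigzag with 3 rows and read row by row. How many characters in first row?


Zigzag "gbkjjenpc" into 3 rows:
Placing characters:
  'g' => row 0
  'b' => row 1
  'k' => row 2
  'j' => row 1
  'j' => row 0
  'e' => row 1
  'n' => row 2
  'p' => row 1
  'c' => row 0
Rows:
  Row 0: "gjc"
  Row 1: "bjep"
  Row 2: "kn"
First row length: 3

3
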